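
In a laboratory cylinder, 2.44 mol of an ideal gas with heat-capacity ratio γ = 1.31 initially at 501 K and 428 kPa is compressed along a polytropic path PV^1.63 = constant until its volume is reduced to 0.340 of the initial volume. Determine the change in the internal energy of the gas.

V₁ = nRT₁/P₁ = 2.44×8.314×501/428 = 23.7 L.
Polytropic n=1.63: T₂ = T₁(V₁/V₂)^(n−1) = 501×(2.94)^0.63 = 989 K; P₂ = P₁(V₁/V₂)^n = 2480 kPa.
For an ideal gas ΔU = nCvΔT with Cv = R/(γ−1) = 26.8 J/(mol·K).
ΔU = 2.44×26.8×(989−501) = 31900 J.

31900 J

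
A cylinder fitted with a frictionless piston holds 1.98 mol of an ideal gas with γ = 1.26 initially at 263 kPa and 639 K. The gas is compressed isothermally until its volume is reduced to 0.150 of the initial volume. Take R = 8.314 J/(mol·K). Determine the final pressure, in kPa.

1750 kPa

V₁ = nRT₁/P₁ = 1.98×8.314×639/263 = 40.0 L.
Isothermal: T stays 639 K; PV = const ⇒ V₂ = 6.00 L, P₂ = 1750 kPa.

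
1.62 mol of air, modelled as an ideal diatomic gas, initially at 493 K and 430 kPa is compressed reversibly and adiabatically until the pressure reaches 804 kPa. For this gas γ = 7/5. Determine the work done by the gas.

V₁ = nRT₁/P₁ = 1.62×8.314×493/430 = 15.4 L.
Adiabatic: T₂/T₁ = (P₂/P₁)^((γ−1)/γ) ⇒ T₂ = 493×(1.87)^0.286 = 590 K; V₂ = 9.88 L.
ΔU = nCvΔT = 1.62×20.8×(590−493) = 3250 J.
Q = 0 for an adiabatic process, so W = −ΔU = -3250 J.

-3250 J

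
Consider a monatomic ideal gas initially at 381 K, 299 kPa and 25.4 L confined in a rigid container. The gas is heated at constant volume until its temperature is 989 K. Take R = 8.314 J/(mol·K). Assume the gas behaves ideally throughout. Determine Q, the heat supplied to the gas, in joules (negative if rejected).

n = P₁V₁/(RT₁) = 299×25.4/(8.314×381) = 2.40 mol.
Isochoric: V stays 25.4 L; P/T = const ⇒ T₂ = 989 K, P₂ = 776 kPa.
W = 0 (no volume change).
ΔU = nCvΔT = 2.40×12.5×(989−381) = 18200 J.
Q = ΔU = 18200 J.

18200 J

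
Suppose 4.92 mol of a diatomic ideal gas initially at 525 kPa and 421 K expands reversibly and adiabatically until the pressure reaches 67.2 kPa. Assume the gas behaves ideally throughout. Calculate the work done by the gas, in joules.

19100 J

V₁ = nRT₁/P₁ = 4.92×8.314×421/525 = 32.8 L.
Adiabatic: T₂/T₁ = (P₂/P₁)^((γ−1)/γ) ⇒ T₂ = 421×(0.128)^0.286 = 234 K; V₂ = 142 L.
ΔU = nCvΔT = 4.92×20.8×(234−421) = -19100 J.
Q = 0 for an adiabatic process, so W = −ΔU = 19100 J.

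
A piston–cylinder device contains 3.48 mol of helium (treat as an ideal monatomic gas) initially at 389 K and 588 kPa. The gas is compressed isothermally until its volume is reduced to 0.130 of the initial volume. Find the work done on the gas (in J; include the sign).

V₁ = nRT₁/P₁ = 3.48×8.314×389/588 = 19.1 L.
Isothermal: T stays 389 K; PV = const ⇒ V₂ = 2.49 L, P₂ = 4520 kPa.
W = nRT ln(V₂/V₁) = 3.48×8.314×389×ln(0.130) = -23000 J.
Work done on the gas = −W_by = 23000 J.

23000 J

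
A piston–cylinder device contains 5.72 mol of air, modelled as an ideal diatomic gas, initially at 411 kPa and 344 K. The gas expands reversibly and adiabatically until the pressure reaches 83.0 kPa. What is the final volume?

125 L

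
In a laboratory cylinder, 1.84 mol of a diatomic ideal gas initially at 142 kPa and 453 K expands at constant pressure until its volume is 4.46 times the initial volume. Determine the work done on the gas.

V₁ = nRT₁/P₁ = 1.84×8.314×453/142 = 48.8 L.
Isobaric: P stays 142 kPa; V/T = const ⇒ T₂ = 2020 K, V₂ = 218 L.
W = PΔV = 142×(218−48.8) kPa·L = 24000 J.
Work done on the gas = −W_by = -24000 J.

-24000 J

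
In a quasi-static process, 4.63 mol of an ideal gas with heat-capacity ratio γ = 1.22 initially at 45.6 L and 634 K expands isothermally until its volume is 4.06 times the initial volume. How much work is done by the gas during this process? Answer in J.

34200 J

P₁ = nRT₁/V₁ = 4.63×8.314×634/45.6 = 535 kPa.
Isothermal: T stays 634 K; PV = const ⇒ V₂ = 185 L, P₂ = 132 kPa.
W = nRT ln(V₂/V₁) = 4.63×8.314×634×ln(4.06) = 34200 J.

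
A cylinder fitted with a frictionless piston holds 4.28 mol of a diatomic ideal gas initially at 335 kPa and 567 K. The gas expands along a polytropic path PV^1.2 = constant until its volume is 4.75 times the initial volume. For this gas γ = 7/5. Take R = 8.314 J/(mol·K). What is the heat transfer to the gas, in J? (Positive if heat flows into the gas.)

13500 J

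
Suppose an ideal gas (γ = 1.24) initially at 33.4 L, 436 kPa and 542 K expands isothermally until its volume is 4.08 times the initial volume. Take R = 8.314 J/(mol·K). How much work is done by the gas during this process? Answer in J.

20500 J

n = P₁V₁/(RT₁) = 436×33.4/(8.314×542) = 3.23 mol.
Isothermal: T stays 542 K; PV = const ⇒ V₂ = 136 L, P₂ = 107 kPa.
W = nRT ln(V₂/V₁) = 3.23×8.314×542×ln(4.08) = 20500 J.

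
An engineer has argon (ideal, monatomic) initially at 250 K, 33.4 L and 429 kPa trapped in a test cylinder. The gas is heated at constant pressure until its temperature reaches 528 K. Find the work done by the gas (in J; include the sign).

n = P₁V₁/(RT₁) = 429×33.4/(8.314×250) = 6.89 mol.
Isobaric: P stays 429 kPa; V/T = const ⇒ T₂ = 528 K, V₂ = 70.5 L.
W = PΔV = 429×(70.5−33.4) kPa·L = 15900 J.

15900 J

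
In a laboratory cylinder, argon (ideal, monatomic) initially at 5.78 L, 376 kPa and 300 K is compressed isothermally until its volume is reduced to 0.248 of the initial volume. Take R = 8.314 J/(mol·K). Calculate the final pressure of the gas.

1520 kPa

Isothermal: T stays 300 K; PV = const ⇒ V₂ = 1.43 L, P₂ = 1520 kPa.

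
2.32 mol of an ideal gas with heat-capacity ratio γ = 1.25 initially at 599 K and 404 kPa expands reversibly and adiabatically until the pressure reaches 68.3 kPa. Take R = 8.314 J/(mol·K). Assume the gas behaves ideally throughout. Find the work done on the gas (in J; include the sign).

V₁ = nRT₁/P₁ = 2.32×8.314×599/404 = 28.6 L.
Adiabatic: T₂/T₁ = (P₂/P₁)^((γ−1)/γ) ⇒ T₂ = 599×(0.169)^0.200 = 420 K; V₂ = 119 L.
ΔU = nCvΔT = 2.32×33.3×(420−599) = -13800 J.
Q = 0 for an adiabatic process, so W = −ΔU = 13800 J.
Work done on the gas = −W_by = -13800 J.

-13800 J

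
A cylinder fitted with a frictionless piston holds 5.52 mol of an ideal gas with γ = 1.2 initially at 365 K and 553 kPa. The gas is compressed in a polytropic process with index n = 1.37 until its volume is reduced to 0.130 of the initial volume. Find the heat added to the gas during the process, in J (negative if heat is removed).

43400 J

V₁ = nRT₁/P₁ = 5.52×8.314×365/553 = 30.3 L.
Polytropic n=1.37: T₂ = T₁(V₁/V₂)^(n−1) = 365×(7.69)^0.37 = 776 K; P₂ = P₁(V₁/V₂)^n = 9050 kPa.
W = (P₁V₁−P₂V₂)/(n−1) = (553×30.3−9050×3.94)/0.37 = -51000 J.
ΔU = nCvΔT = 5.52×41.6×(776−365) = 94400 J.
Q = ΔU + W = 43400 J.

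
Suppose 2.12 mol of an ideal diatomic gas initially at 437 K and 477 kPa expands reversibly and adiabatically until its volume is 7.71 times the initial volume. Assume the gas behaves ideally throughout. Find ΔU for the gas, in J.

-10700 J

V₁ = nRT₁/P₁ = 2.12×8.314×437/477 = 16.1 L.
Adiabatic: TV^(γ−1) = const ⇒ T₂ = 437×(0.130)^0.400 = 193 K; PV^γ = const ⇒ P₂ = 27.3 kPa.
For an ideal gas ΔU = nCvΔT with Cv = (5/2)R = 20.8 J/(mol·K).
ΔU = 2.12×20.8×(193−437) = -10700 J.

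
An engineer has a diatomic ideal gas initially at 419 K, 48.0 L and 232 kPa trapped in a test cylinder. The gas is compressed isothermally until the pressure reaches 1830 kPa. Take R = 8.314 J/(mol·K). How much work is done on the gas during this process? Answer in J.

n = P₁V₁/(RT₁) = 232×48.0/(8.314×419) = 3.20 mol.
Isothermal: T stays 419 K; PV = const ⇒ V₂ = 6.09 L, P₂ = 1830 kPa.
W = nRT ln(V₂/V₁) = 3.20×8.314×419×ln(0.127) = -23000 J.
Work done on the gas = −W_by = 23000 J.

23000 J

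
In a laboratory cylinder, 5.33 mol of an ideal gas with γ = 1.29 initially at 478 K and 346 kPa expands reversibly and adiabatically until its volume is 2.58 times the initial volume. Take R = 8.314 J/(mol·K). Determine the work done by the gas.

V₁ = nRT₁/P₁ = 5.33×8.314×478/346 = 61.2 L.
Adiabatic: TV^(γ−1) = const ⇒ T₂ = 478×(0.388)^0.290 = 363 K; PV^γ = const ⇒ P₂ = 102 kPa.
ΔU = nCvΔT = 5.33×28.7×(363−478) = -17600 J.
Q = 0 for an adiabatic process, so W = −ΔU = 17600 J.

17600 J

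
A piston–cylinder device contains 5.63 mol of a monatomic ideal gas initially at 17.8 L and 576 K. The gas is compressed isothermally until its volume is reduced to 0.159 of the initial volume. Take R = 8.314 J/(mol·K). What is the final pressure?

9530 kPa

P₁ = nRT₁/V₁ = 5.63×8.314×576/17.8 = 1510 kPa.
Isothermal: T stays 576 K; PV = const ⇒ V₂ = 2.83 L, P₂ = 9530 kPa.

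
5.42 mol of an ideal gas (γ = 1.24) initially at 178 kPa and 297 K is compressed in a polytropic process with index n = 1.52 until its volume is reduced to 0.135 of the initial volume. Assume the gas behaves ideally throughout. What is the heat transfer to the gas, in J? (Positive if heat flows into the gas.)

55000 J

V₁ = nRT₁/P₁ = 5.42×8.314×297/178 = 75.2 L.
Polytropic n=1.52: T₂ = T₁(V₁/V₂)^(n−1) = 297×(7.41)^0.52 = 841 K; P₂ = P₁(V₁/V₂)^n = 3740 kPa.
W = (P₁V₁−P₂V₂)/(n−1) = (178×75.2−3740×10.2)/0.52 = -47200 J.
ΔU = nCvΔT = 5.42×34.6×(841−297) = 102000 J.
Q = ΔU + W = 55000 J.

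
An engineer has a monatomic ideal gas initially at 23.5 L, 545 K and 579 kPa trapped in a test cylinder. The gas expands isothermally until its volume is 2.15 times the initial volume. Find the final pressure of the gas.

269 kPa

Isothermal: T stays 545 K; PV = const ⇒ V₂ = 50.5 L, P₂ = 269 kPa.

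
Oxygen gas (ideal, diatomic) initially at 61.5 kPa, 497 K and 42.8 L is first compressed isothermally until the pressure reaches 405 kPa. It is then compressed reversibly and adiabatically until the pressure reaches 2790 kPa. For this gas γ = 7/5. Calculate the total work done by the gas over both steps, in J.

n = P₁V₁/(RT₁) = 61.5×42.8/(8.314×497) = 0.637 mol.
Step 1 — Isothermal: T stays 497 K; PV = const ⇒ V₂ = 6.50 L, P₂ = 405 kPa.
ΔU = 0 (ideal gas, T constant).
W = nRT ln(V₂/V₁) = 0.637×8.314×497×ln(0.152) = -4960 J.
Q = ΔU + W = -4960 J.
State after step 1: P = 405 kPa, V = 6.50 L, T = 497 K.
Step 2 — Adiabatic: T₂/T₁ = (P₂/P₁)^((γ−1)/γ) ⇒ T₂ = 497×(6.89)^0.286 = 863 K; V₂ = 1.64 L.
ΔU = nCvΔT = 0.637×20.8×(863−497) = 4840 J.
Q = 0 for an adiabatic process, so W = −ΔU = -4840 J.
Net over both steps: W = -9800 J, Q = -4960 J, ΔU = 4840 J.

-9800 J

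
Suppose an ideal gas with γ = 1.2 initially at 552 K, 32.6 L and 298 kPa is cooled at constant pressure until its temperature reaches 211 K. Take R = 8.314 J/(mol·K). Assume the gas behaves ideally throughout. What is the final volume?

Isobaric: P stays 298 kPa; V/T = const ⇒ T₂ = 211 K, V₂ = 12.5 L.

12.5 L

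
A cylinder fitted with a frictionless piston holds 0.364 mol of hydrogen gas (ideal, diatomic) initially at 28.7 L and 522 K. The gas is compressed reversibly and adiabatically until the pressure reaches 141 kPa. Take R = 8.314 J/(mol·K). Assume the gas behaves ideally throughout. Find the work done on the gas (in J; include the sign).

1220 J

P₁ = nRT₁/V₁ = 0.364×8.314×522/28.7 = 55.0 kPa.
Adiabatic: T₂/T₁ = (P₂/P₁)^((γ−1)/γ) ⇒ T₂ = 522×(2.56)^0.286 = 683 K; V₂ = 14.7 L.
ΔU = nCvΔT = 0.364×20.8×(683−522) = 1220 J.
Q = 0 for an adiabatic process, so W = −ΔU = -1220 J.
Work done on the gas = −W_by = 1220 J.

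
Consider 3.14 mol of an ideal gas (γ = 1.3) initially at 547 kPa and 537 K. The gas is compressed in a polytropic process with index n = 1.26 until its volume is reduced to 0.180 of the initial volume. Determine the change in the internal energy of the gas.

26300 J

V₁ = nRT₁/P₁ = 3.14×8.314×537/547 = 25.6 L.
Polytropic n=1.26: T₂ = T₁(V₁/V₂)^(n−1) = 537×(5.56)^0.26 = 839 K; P₂ = P₁(V₁/V₂)^n = 4750 kPa.
For an ideal gas ΔU = nCvΔT with Cv = R/(γ−1) = 27.7 J/(mol·K).
ΔU = 3.14×27.7×(839−537) = 26300 J.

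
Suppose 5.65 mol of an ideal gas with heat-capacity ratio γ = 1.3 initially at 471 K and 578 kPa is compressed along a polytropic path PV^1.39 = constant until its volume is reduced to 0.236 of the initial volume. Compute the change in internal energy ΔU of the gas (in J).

55800 J

V₁ = nRT₁/P₁ = 5.65×8.314×471/578 = 38.3 L.
Polytropic n=1.39: T₂ = T₁(V₁/V₂)^(n−1) = 471×(4.24)^0.39 = 827 K; P₂ = P₁(V₁/V₂)^n = 4300 kPa.
For an ideal gas ΔU = nCvΔT with Cv = R/(γ−1) = 27.7 J/(mol·K).
ΔU = 5.65×27.7×(827−471) = 55800 J.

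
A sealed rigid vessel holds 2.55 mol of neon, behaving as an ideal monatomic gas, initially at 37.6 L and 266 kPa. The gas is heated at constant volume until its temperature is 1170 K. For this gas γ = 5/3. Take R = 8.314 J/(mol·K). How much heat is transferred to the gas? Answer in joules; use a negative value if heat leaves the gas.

22200 J

T₁ = P₁V₁/(nR) = 266×37.6/(2.55×8.314) = 472 K.
Isochoric: V stays 37.6 L; P/T = const ⇒ T₂ = 1170 K, P₂ = 660 kPa.
W = 0 (no volume change).
ΔU = nCvΔT = 2.55×12.5×(1170−472) = 22200 J.
Q = ΔU = 22200 J.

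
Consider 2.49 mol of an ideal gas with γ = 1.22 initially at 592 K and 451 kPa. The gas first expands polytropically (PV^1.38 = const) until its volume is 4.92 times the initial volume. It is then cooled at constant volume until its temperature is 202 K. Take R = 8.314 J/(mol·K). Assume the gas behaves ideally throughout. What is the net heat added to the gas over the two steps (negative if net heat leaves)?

-22100 J

V₁ = nRT₁/P₁ = 2.49×8.314×592/451 = 27.2 L.
Step 1 — Polytropic n=1.38: T₂ = T₁(V₁/V₂)^(n−1) = 592×(0.203)^0.38 = 323 K; P₂ = P₁(V₁/V₂)^n = 50.0 kPa.
W = (P₁V₁−P₂V₂)/(n−1) = (451×27.2−50.0×134)/0.38 = 14600 J.
ΔU = nCvΔT = 2.49×37.8×(323−592) = -25300 J.
Q = ΔU + W = -10700 J.
State after step 1: P = 50.0 kPa, V = 134 L, T = 323 K.
Step 2 — Isochoric: V stays 134 L; P/T = const ⇒ T₂ = 202 K, P₂ = 31.3 kPa.
W = 0 (no volume change).
ΔU = nCvΔT = 2.49×37.8×(202−323) = -11400 J.
Q = ΔU = -11400 J.
Net over both steps: W = 14600 J, Q = -22100 J, ΔU = -36700 J.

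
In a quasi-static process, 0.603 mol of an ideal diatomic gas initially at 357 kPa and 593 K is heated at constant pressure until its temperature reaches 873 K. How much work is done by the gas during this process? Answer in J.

1400 J

V₁ = nRT₁/P₁ = 0.603×8.314×593/357 = 8.33 L.
Isobaric: P stays 357 kPa; V/T = const ⇒ T₂ = 873 K, V₂ = 12.3 L.
W = PΔV = 357×(12.3−8.33) kPa·L = 1400 J.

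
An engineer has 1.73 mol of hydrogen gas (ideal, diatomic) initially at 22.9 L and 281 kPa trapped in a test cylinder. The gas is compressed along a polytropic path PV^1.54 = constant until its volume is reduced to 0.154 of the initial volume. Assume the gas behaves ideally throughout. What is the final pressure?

5010 kPa

T₁ = P₁V₁/(nR) = 281×22.9/(1.73×8.314) = 447 K.
Polytropic n=1.54: T₂ = T₁(V₁/V₂)^(n−1) = 447×(6.49)^0.54 = 1230 K; P₂ = P₁(V₁/V₂)^n = 5010 kPa.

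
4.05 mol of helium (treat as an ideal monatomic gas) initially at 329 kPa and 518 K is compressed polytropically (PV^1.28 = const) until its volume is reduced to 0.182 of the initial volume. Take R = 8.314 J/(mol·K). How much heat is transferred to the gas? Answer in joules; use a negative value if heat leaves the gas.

-22100 J

V₁ = nRT₁/P₁ = 4.05×8.314×518/329 = 53.0 L.
Polytropic n=1.28: T₂ = T₁(V₁/V₂)^(n−1) = 518×(5.49)^0.28 = 835 K; P₂ = P₁(V₁/V₂)^n = 2910 kPa.
W = (P₁V₁−P₂V₂)/(n−1) = (329×53.0−2910×9.65)/0.28 = -38100 J.
ΔU = nCvΔT = 4.05×12.5×(835−518) = 16000 J.
Q = ΔU + W = -22100 J.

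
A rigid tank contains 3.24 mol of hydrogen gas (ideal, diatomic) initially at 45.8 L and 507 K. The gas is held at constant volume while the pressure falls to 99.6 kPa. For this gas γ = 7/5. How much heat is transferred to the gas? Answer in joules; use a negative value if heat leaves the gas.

P₁ = nRT₁/V₁ = 3.24×8.314×507/45.8 = 298 kPa.
Isochoric: V stays 45.8 L; P/T = const ⇒ T₂ = 169 K, P₂ = 99.6 kPa.
W = 0 (no volume change).
ΔU = nCvΔT = 3.24×20.8×(169−507) = -22700 J.
Q = ΔU = -22700 J.

-22700 J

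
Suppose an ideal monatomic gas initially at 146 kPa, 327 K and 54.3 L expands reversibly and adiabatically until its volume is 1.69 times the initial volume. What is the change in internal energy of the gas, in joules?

n = P₁V₁/(RT₁) = 146×54.3/(8.314×327) = 2.92 mol.
Adiabatic: TV^(γ−1) = const ⇒ T₂ = 327×(0.592)^0.667 = 230 K; PV^γ = const ⇒ P₂ = 60.9 kPa.
For an ideal gas ΔU = nCvΔT with Cv = (3/2)R = 12.5 J/(mol·K).
ΔU = 2.92×12.5×(230−327) = -3510 J.

-3510 J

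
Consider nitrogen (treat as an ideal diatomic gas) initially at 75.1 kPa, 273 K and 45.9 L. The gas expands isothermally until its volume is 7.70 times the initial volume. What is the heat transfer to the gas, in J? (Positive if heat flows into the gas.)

n = P₁V₁/(RT₁) = 75.1×45.9/(8.314×273) = 1.52 mol.
Isothermal: T stays 273 K; PV = const ⇒ V₂ = 353 L, P₂ = 9.75 kPa.
ΔU = 0 (ideal gas, T constant).
W = nRT ln(V₂/V₁) = 1.52×8.314×273×ln(7.70) = 7040 J.
Q = ΔU + W = 7040 J.

7040 J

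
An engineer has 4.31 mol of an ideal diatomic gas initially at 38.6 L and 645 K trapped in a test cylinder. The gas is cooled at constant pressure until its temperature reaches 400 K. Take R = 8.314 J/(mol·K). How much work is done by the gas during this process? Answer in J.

P₁ = nRT₁/V₁ = 4.31×8.314×645/38.6 = 599 kPa.
Isobaric: P stays 599 kPa; V/T = const ⇒ T₂ = 400 K, V₂ = 23.9 L.
W = PΔV = 599×(23.9−38.6) kPa·L = -8780 J.

-8780 J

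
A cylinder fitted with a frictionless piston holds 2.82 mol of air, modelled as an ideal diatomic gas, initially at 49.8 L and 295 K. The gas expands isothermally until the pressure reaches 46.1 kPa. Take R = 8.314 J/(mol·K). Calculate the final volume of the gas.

P₁ = nRT₁/V₁ = 2.82×8.314×295/49.8 = 139 kPa.
Isothermal: T stays 295 K; PV = const ⇒ V₂ = 150 L, P₂ = 46.1 kPa.

150 L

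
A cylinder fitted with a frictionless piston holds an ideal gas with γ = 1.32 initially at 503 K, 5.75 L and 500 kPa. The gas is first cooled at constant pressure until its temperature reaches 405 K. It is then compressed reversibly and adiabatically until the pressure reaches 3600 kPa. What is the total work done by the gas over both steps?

n = P₁V₁/(RT₁) = 500×5.75/(8.314×503) = 0.687 mol.
Step 1 — Isobaric: P stays 500 kPa; V/T = const ⇒ T₂ = 405 K, V₂ = 4.63 L.
W = PΔV = 500×(4.63−5.75) kPa·L = -560 J.
ΔU = nCvΔT = 0.687×26.0×(405−503) = -1750 J.
Q = ΔU + W = nCpΔT = -2310 J.
State after step 1: P = 500 kPa, V = 4.63 L, T = 405 K.
Step 2 — Adiabatic: T₂/T₁ = (P₂/P₁)^((γ−1)/γ) ⇒ T₂ = 405×(7.20)^0.242 = 654 K; V₂ = 1.04 L.
ΔU = nCvΔT = 0.687×26.0×(654−405) = 4440 J.
Q = 0 for an adiabatic process, so W = −ΔU = -4440 J.
Net over both steps: W = -5000 J, Q = -2310 J, ΔU = 2690 J.

-5000 J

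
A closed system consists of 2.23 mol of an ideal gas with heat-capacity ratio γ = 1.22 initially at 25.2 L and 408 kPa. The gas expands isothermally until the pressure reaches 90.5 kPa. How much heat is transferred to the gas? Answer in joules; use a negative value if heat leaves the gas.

T₁ = P₁V₁/(nR) = 408×25.2/(2.23×8.314) = 555 K.
Isothermal: T stays 555 K; PV = const ⇒ V₂ = 114 L, P₂ = 90.5 kPa.
ΔU = 0 (ideal gas, T constant).
W = nRT ln(V₂/V₁) = 2.23×8.314×555×ln(4.51) = 15500 J.
Q = ΔU + W = 15500 J.

15500 J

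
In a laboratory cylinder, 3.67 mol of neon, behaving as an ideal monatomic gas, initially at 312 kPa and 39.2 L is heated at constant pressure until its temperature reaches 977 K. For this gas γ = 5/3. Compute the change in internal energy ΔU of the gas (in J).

26400 J

T₁ = P₁V₁/(nR) = 312×39.2/(3.67×8.314) = 401 K.
Isobaric: P stays 312 kPa; V/T = const ⇒ T₂ = 977 K, V₂ = 95.5 L.
For an ideal gas ΔU = nCvΔT with Cv = (3/2)R = 12.5 J/(mol·K).
ΔU = 3.67×12.5×(977−401) = 26400 J.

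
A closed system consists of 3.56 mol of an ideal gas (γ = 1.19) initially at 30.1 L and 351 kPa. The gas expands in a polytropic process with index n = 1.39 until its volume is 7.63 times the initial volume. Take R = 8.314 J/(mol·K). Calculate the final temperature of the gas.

162 K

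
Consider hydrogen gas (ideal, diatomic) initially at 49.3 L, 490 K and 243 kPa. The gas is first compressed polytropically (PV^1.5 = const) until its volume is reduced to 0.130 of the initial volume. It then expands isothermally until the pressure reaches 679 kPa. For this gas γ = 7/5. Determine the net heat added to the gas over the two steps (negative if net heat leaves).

n = P₁V₁/(RT₁) = 243×49.3/(8.314×490) = 2.94 mol.
Step 1 — Polytropic n=1.5: T₂ = T₁(V₁/V₂)^(n−1) = 490×(7.69)^0.50 = 1360 K; P₂ = P₁(V₁/V₂)^n = 5180 kPa.
W = (P₁V₁−P₂V₂)/(n−1) = (243×49.3−5180×6.41)/0.50 = -42500 J.
ΔU = nCvΔT = 2.94×20.8×(1360−490) = 53100 J.
Q = ΔU + W = 10600 J.
State after step 1: P = 5180 kPa, V = 6.41 L, T = 1360 K.
Step 2 — Isothermal: T stays 1360 K; PV = const ⇒ V₂ = 48.9 L, P₂ = 679 kPa.
ΔU = 0 (ideal gas, T constant).
W = nRT ln(V₂/V₁) = 2.94×8.314×1360×ln(7.64) = 67500 J.
Q = ΔU + W = 67500 J.
Net over both steps: W = 25000 J, Q = 78200 J, ΔU = 53100 J.

78200 J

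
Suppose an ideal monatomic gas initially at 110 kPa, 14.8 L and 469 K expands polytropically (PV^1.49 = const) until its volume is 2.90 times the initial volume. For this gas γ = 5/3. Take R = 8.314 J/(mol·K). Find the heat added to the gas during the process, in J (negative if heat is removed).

358 J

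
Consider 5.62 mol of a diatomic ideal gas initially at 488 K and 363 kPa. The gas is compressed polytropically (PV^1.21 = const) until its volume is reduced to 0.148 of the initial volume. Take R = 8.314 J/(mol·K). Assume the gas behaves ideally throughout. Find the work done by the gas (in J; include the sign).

-53600 J

V₁ = nRT₁/P₁ = 5.62×8.314×488/363 = 62.8 L.
Polytropic n=1.21: T₂ = T₁(V₁/V₂)^(n−1) = 488×(6.76)^0.21 = 729 K; P₂ = P₁(V₁/V₂)^n = 3660 kPa.
W = (P₁V₁−P₂V₂)/(n−1) = (363×62.8−3660×9.30)/0.21 = -53600 J.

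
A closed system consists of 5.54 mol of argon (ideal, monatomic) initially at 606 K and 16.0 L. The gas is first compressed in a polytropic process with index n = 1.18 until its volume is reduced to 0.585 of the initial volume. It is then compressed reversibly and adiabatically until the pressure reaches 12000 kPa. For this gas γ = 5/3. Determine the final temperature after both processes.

P₁ = nRT₁/V₁ = 5.54×8.314×606/16.0 = 1740 kPa.
Step 1 — Polytropic n=1.18: T₂ = T₁(V₁/V₂)^(n−1) = 606×(1.71)^0.18 = 667 K; P₂ = P₁(V₁/V₂)^n = 3280 kPa.
W = (P₁V₁−P₂V₂)/(n−1) = (1740×16.0−3280×9.36)/0.18 = -15700 J.
ΔU = nCvΔT = 5.54×12.5×(667−606) = 4240 J.
Q = ΔU + W = -11500 J.
State after step 1: P = 3280 kPa, V = 9.36 L, T = 667 K.
Step 2 — Adiabatic: T₂/T₁ = (P₂/P₁)^((γ−1)/γ) ⇒ T₂ = 667×(3.65)^0.400 = 1120 K; V₂ = 4.30 L.
ΔU = nCvΔT = 5.54×12.5×(1120−667) = 31300 J.
Q = 0 for an adiabatic process, so W = −ΔU = -31300 J.
Net over both steps: W = -47000 J, Q = -11500 J, ΔU = 35600 J.

1120 K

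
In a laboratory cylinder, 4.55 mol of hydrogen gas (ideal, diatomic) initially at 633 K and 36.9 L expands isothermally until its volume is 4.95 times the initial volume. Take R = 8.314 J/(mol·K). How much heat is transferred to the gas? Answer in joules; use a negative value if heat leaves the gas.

P₁ = nRT₁/V₁ = 4.55×8.314×633/36.9 = 649 kPa.
Isothermal: T stays 633 K; PV = const ⇒ V₂ = 183 L, P₂ = 131 kPa.
ΔU = 0 (ideal gas, T constant).
W = nRT ln(V₂/V₁) = 4.55×8.314×633×ln(4.95) = 38300 J.
Q = ΔU + W = 38300 J.

38300 J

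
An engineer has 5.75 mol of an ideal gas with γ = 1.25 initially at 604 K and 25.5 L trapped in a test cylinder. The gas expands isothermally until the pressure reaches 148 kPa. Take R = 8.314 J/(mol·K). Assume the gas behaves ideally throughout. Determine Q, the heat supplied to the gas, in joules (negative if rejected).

58800 J

P₁ = nRT₁/V₁ = 5.75×8.314×604/25.5 = 1130 kPa.
Isothermal: T stays 604 K; PV = const ⇒ V₂ = 195 L, P₂ = 148 kPa.
ΔU = 0 (ideal gas, T constant).
W = nRT ln(V₂/V₁) = 5.75×8.314×604×ln(7.65) = 58800 J.
Q = ΔU + W = 58800 J.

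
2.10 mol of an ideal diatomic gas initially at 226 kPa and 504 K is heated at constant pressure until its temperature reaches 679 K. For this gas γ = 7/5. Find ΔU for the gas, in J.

7640 J

V₁ = nRT₁/P₁ = 2.10×8.314×504/226 = 38.9 L.
Isobaric: P stays 226 kPa; V/T = const ⇒ T₂ = 679 K, V₂ = 52.5 L.
For an ideal gas ΔU = nCvΔT with Cv = (5/2)R = 20.8 J/(mol·K).
ΔU = 2.10×20.8×(679−504) = 7640 J.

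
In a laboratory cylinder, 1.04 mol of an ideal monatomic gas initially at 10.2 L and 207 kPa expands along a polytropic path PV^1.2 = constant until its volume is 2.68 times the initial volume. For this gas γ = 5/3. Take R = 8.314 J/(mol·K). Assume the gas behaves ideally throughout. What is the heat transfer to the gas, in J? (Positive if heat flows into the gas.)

T₁ = P₁V₁/(nR) = 207×10.2/(1.04×8.314) = 244 K.
Polytropic n=1.2: T₂ = T₁(V₁/V₂)^(n−1) = 244×(0.373)^0.20 = 200 K; P₂ = P₁(V₁/V₂)^n = 63.4 kPa.
W = (P₁V₁−P₂V₂)/(n−1) = (207×10.2−63.4×27.3)/0.20 = 1890 J.
ΔU = nCvΔT = 1.04×12.5×(200−244) = -567 J.
Q = ΔU + W = 1320 J.

1320 J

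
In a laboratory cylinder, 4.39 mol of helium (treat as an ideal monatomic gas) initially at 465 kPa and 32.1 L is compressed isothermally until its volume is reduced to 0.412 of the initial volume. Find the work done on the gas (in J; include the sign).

T₁ = P₁V₁/(nR) = 465×32.1/(4.39×8.314) = 409 K.
Isothermal: T stays 409 K; PV = const ⇒ V₂ = 13.2 L, P₂ = 1130 kPa.
W = nRT ln(V₂/V₁) = 4.39×8.314×409×ln(0.412) = -13200 J.
Work done on the gas = −W_by = 13200 J.

13200 J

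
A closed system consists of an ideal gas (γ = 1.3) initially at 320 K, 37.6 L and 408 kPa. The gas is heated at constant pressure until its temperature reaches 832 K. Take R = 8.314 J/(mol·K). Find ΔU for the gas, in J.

81800 J

n = P₁V₁/(RT₁) = 408×37.6/(8.314×320) = 5.77 mol.
Isobaric: P stays 408 kPa; V/T = const ⇒ T₂ = 832 K, V₂ = 97.8 L.
For an ideal gas ΔU = nCvΔT with Cv = R/(γ−1) = 27.7 J/(mol·K).
ΔU = 5.77×27.7×(832−320) = 81800 J.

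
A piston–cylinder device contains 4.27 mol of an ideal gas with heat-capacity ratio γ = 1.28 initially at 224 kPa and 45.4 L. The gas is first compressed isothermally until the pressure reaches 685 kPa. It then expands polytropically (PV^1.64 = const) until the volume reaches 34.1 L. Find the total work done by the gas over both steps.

T₁ = P₁V₁/(nR) = 224×45.4/(4.27×8.314) = 286 K.
Step 1 — Isothermal: T stays 286 K; PV = const ⇒ V₂ = 14.8 L, P₂ = 685 kPa.
ΔU = 0 (ideal gas, T constant).
W = nRT ln(V₂/V₁) = 4.27×8.314×286×ln(0.327) = -11400 J.
Q = ΔU + W = -11400 J.
State after step 1: P = 685 kPa, V = 14.8 L, T = 286 K.
Step 2 — Polytropic n=1.64: T₂ = T₁(V₁/V₂)^(n−1) = 286×(0.435)^0.64 = 168 K; P₂ = P₁(V₁/V₂)^n = 175 kPa.
W = (P₁V₁−P₂V₂)/(n−1) = (685×14.8−175×34.1)/0.64 = 6560 J.
ΔU = nCvΔT = 4.27×29.7×(168−286) = -15000 J.
Q = ΔU + W = -8430 J.
Net over both steps: W = -4810 J, Q = -19800 J, ΔU = -15000 J.

-4810 J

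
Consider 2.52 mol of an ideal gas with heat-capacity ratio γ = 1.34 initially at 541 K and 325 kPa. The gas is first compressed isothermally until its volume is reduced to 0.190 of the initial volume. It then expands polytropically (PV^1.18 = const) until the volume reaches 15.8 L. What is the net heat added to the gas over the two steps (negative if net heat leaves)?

-14500 J

V₁ = nRT₁/P₁ = 2.52×8.314×541/325 = 34.9 L.
Step 1 — Isothermal: T stays 541 K; PV = const ⇒ V₂ = 6.63 L, P₂ = 1710 kPa.
ΔU = 0 (ideal gas, T constant).
W = nRT ln(V₂/V₁) = 2.52×8.314×541×ln(0.190) = -18800 J.
Q = ΔU + W = -18800 J.
State after step 1: P = 1710 kPa, V = 6.63 L, T = 541 K.
Step 2 — Polytropic n=1.18: T₂ = T₁(V₁/V₂)^(n−1) = 541×(0.419)^0.18 = 463 K; P₂ = P₁(V₁/V₂)^n = 614 kPa.
W = (P₁V₁−P₂V₂)/(n−1) = (1710×6.63−614×15.8)/0.18 = 9120 J.
ΔU = nCvΔT = 2.52×24.5×(463−541) = -4830 J.
Q = ΔU + W = 4290 J.
Net over both steps: W = -9710 J, Q = -14500 J, ΔU = -4830 J.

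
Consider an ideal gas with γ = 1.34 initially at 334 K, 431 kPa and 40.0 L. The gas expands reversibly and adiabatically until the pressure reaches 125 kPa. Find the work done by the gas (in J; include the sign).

13700 J

n = P₁V₁/(RT₁) = 431×40.0/(8.314×334) = 6.21 mol.
Adiabatic: T₂/T₁ = (P₂/P₁)^((γ−1)/γ) ⇒ T₂ = 334×(0.290)^0.254 = 244 K; V₂ = 101 L.
ΔU = nCvΔT = 6.21×24.5×(244−334) = -13700 J.
Q = 0 for an adiabatic process, so W = −ΔU = 13700 J.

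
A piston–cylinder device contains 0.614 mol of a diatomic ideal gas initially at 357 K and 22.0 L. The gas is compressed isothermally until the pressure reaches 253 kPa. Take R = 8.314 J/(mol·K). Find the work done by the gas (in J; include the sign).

-2030 J

P₁ = nRT₁/V₁ = 0.614×8.314×357/22.0 = 82.8 kPa.
Isothermal: T stays 357 K; PV = const ⇒ V₂ = 7.20 L, P₂ = 253 kPa.
W = nRT ln(V₂/V₁) = 0.614×8.314×357×ln(0.327) = -2030 J.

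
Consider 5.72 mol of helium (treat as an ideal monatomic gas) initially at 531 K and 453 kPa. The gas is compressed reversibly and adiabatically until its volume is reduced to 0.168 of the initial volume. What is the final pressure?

8860 kPa

V₁ = nRT₁/P₁ = 5.72×8.314×531/453 = 55.7 L.
Adiabatic: TV^(γ−1) = const ⇒ T₂ = 531×(5.95)^0.667 = 1740 K; PV^γ = const ⇒ P₂ = 8860 kPa.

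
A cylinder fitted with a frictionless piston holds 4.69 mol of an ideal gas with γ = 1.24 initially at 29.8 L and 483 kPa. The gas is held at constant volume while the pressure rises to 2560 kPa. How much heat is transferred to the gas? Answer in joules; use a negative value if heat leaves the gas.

258000 J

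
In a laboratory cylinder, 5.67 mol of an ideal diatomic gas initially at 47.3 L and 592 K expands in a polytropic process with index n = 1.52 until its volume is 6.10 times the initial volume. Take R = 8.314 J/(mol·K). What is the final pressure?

37.8 kPa

P₁ = nRT₁/V₁ = 5.67×8.314×592/47.3 = 590 kPa.
Polytropic n=1.52: T₂ = T₁(V₁/V₂)^(n−1) = 592×(0.164)^0.52 = 231 K; P₂ = P₁(V₁/V₂)^n = 37.8 kPa.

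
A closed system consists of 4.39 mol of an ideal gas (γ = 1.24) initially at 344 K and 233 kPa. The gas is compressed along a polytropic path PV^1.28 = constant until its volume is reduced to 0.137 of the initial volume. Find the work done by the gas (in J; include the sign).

-33400 J

V₁ = nRT₁/P₁ = 4.39×8.314×344/233 = 53.9 L.
Polytropic n=1.28: T₂ = T₁(V₁/V₂)^(n−1) = 344×(7.30)^0.28 = 600 K; P₂ = P₁(V₁/V₂)^n = 2970 kPa.
W = (P₁V₁−P₂V₂)/(n−1) = (233×53.9−2970×7.38)/0.28 = -33400 J.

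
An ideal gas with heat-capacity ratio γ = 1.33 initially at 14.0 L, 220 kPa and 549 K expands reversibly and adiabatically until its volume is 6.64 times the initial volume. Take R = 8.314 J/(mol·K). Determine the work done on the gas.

n = P₁V₁/(RT₁) = 220×14.0/(8.314×549) = 0.675 mol.
Adiabatic: TV^(γ−1) = const ⇒ T₂ = 549×(0.151)^0.330 = 294 K; PV^γ = const ⇒ P₂ = 17.7 kPa.
ΔU = nCvΔT = 0.675×25.2×(294−549) = -4340 J.
Q = 0 for an adiabatic process, so W = −ΔU = 4340 J.
Work done on the gas = −W_by = -4340 J.

-4340 J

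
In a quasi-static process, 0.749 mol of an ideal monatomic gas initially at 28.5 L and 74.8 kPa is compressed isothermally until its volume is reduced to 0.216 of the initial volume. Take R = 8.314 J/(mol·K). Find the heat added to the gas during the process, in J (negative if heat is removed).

-3270 J

T₁ = P₁V₁/(nR) = 74.8×28.5/(0.749×8.314) = 342 K.
Isothermal: T stays 342 K; PV = const ⇒ V₂ = 6.16 L, P₂ = 346 kPa.
ΔU = 0 (ideal gas, T constant).
W = nRT ln(V₂/V₁) = 0.749×8.314×342×ln(0.216) = -3270 J.
Q = ΔU + W = -3270 J.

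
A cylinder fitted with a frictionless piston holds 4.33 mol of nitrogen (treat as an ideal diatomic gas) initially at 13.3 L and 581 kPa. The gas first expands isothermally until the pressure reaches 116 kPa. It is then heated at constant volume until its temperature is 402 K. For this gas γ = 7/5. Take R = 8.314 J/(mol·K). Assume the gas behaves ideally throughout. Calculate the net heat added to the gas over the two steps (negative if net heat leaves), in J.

29300 J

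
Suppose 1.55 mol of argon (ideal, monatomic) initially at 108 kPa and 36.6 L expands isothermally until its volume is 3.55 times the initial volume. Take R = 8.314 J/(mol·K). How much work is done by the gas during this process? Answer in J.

T₁ = P₁V₁/(nR) = 108×36.6/(1.55×8.314) = 307 K.
Isothermal: T stays 307 K; PV = const ⇒ V₂ = 130 L, P₂ = 30.4 kPa.
W = nRT ln(V₂/V₁) = 1.55×8.314×307×ln(3.55) = 5010 J.

5010 J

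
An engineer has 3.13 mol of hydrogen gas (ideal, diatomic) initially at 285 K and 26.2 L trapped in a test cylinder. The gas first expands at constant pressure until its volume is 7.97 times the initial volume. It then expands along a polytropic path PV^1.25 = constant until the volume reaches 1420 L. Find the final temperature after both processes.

1410 K

P₁ = nRT₁/V₁ = 3.13×8.314×285/26.2 = 283 kPa.
Step 1 — Isobaric: P stays 283 kPa; V/T = const ⇒ T₂ = 2270 K, V₂ = 209 L.
W = PΔV = 283×(209−26.2) kPa·L = 51700 J.
ΔU = nCvΔT = 3.13×20.8×(2270−285) = 129000 J.
Q = ΔU + W = nCpΔT = 181000 J.
State after step 1: P = 283 kPa, V = 209 L, T = 2270 K.
Step 2 — Polytropic n=1.25: T₂ = T₁(V₁/V₂)^(n−1) = 2270×(0.147)^0.25 = 1410 K; P₂ = P₁(V₁/V₂)^n = 25.8 kPa.
W = (P₁V₁−P₂V₂)/(n−1) = (283×209−25.8×1420)/0.25 = 90000 J.
ΔU = nCvΔT = 3.13×20.8×(1410−2270) = -56300 J.
Q = ΔU + W = 33800 J.
Net over both steps: W = 142000 J, Q = 215000 J, ΔU = 73000 J.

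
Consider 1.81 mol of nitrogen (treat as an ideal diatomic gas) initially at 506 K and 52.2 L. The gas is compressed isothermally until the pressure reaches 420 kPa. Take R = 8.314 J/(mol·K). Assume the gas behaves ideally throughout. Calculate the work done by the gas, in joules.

P₁ = nRT₁/V₁ = 1.81×8.314×506/52.2 = 146 kPa.
Isothermal: T stays 506 K; PV = const ⇒ V₂ = 18.1 L, P₂ = 420 kPa.
W = nRT ln(V₂/V₁) = 1.81×8.314×506×ln(0.347) = -8050 J.

-8050 J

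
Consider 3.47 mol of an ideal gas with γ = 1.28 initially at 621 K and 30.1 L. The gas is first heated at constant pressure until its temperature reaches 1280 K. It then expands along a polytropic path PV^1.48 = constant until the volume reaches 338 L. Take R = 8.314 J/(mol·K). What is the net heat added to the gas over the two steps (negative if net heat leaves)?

P₁ = nRT₁/V₁ = 3.47×8.314×621/30.1 = 595 kPa.
Step 1 — Isobaric: P stays 595 kPa; V/T = const ⇒ T₂ = 1280 K, V₂ = 62.0 L.
W = PΔV = 595×(62.0−30.1) kPa·L = 19000 J.
ΔU = nCvΔT = 3.47×29.7×(1280−621) = 67900 J.
Q = ΔU + W = nCpΔT = 86900 J.
State after step 1: P = 595 kPa, V = 62.0 L, T = 1280 K.
Step 2 — Polytropic n=1.48: T₂ = T₁(V₁/V₂)^(n−1) = 1280×(0.184)^0.48 = 567 K; P₂ = P₁(V₁/V₂)^n = 48.4 kPa.
W = (P₁V₁−P₂V₂)/(n−1) = (595×62.0−48.4×338)/0.48 = 42800 J.
ΔU = nCvΔT = 3.47×29.7×(567−1280) = -73400 J.
Q = ΔU + W = -30600 J.
Net over both steps: W = 61800 J, Q = 56300 J, ΔU = -5530 J.

56300 J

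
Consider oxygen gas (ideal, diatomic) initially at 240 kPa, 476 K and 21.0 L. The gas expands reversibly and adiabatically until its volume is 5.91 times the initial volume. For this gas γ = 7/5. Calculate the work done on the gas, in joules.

n = P₁V₁/(RT₁) = 240×21.0/(8.314×476) = 1.27 mol.
Adiabatic: TV^(γ−1) = const ⇒ T₂ = 476×(0.169)^0.400 = 234 K; PV^γ = const ⇒ P₂ = 20.0 kPa.
ΔU = nCvΔT = 1.27×20.8×(234−476) = -6410 J.
Q = 0 for an adiabatic process, so W = −ΔU = 6410 J.
Work done on the gas = −W_by = -6410 J.

-6410 J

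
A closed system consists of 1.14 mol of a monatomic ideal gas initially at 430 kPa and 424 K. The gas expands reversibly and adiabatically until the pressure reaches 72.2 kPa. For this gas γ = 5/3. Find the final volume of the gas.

27.3 L

V₁ = nRT₁/P₁ = 1.14×8.314×424/430 = 9.35 L.
Adiabatic: T₂/T₁ = (P₂/P₁)^((γ−1)/γ) ⇒ T₂ = 424×(0.168)^0.400 = 208 K; V₂ = 27.3 L.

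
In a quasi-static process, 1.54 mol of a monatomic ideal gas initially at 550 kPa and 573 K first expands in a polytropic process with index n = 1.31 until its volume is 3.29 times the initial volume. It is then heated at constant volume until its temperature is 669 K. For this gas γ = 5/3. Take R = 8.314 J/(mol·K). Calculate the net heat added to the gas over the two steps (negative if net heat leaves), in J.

9150 J

V₁ = nRT₁/P₁ = 1.54×8.314×573/550 = 13.3 L.
Step 1 — Polytropic n=1.31: T₂ = T₁(V₁/V₂)^(n−1) = 573×(0.304)^0.31 = 396 K; P₂ = P₁(V₁/V₂)^n = 116 kPa.
W = (P₁V₁−P₂V₂)/(n−1) = (550×13.3−116×43.9)/0.31 = 7310 J.
ΔU = nCvΔT = 1.54×12.5×(396−573) = -3400 J.
Q = ΔU + W = 3910 J.
State after step 1: P = 116 kPa, V = 43.9 L, T = 396 K.
Step 2 — Isochoric: V stays 43.9 L; P/T = const ⇒ T₂ = 669 K, P₂ = 195 kPa.
W = 0 (no volume change).
ΔU = nCvΔT = 1.54×12.5×(669−396) = 5240 J.
Q = ΔU = 5240 J.
Net over both steps: W = 7310 J, Q = 9150 J, ΔU = 1840 J.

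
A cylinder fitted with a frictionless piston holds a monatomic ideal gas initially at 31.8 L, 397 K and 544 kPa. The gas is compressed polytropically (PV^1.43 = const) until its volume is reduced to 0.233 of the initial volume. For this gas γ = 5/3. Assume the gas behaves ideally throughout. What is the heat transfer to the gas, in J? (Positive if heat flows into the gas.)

n = P₁V₁/(RT₁) = 544×31.8/(8.314×397) = 5.24 mol.
Polytropic n=1.43: T₂ = T₁(V₁/V₂)^(n−1) = 397×(4.29)^0.43 = 743 K; P₂ = P₁(V₁/V₂)^n = 4370 kPa.
W = (P₁V₁−P₂V₂)/(n−1) = (544×31.8−4370×7.41)/0.43 = -35000 J.
ΔU = nCvΔT = 5.24×12.5×(743−397) = 22600 J.
Q = ΔU + W = -12400 J.

-12400 J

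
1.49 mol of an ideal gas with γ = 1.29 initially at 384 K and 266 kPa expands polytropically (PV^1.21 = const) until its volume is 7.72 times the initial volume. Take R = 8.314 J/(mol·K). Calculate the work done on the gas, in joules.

V₁ = nRT₁/P₁ = 1.49×8.314×384/266 = 17.9 L.
Polytropic n=1.21: T₂ = T₁(V₁/V₂)^(n−1) = 384×(0.130)^0.21 = 250 K; P₂ = P₁(V₁/V₂)^n = 22.4 kPa.
W = (P₁V₁−P₂V₂)/(n−1) = (266×17.9−22.4×138)/0.21 = 7900 J.
Work done on the gas = −W_by = -7900 J.

-7900 J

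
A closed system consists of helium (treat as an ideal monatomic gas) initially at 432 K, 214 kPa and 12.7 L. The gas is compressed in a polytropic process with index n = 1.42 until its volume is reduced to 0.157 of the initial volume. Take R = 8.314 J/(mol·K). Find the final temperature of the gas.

940 K

Polytropic n=1.42: T₂ = T₁(V₁/V₂)^(n−1) = 432×(6.37)^0.42 = 940 K; P₂ = P₁(V₁/V₂)^n = 2970 kPa.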